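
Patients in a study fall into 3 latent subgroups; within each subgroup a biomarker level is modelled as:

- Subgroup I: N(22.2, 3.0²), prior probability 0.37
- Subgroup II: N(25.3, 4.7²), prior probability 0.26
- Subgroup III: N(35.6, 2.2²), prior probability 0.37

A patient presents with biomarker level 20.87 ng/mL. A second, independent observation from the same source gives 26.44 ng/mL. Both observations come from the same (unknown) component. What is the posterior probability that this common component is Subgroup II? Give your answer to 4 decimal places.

0.3481

Posterior ∝ prior × likelihood, so P(k | x) ∝ π_k f_k(x); normalise over all components.
Since both observations come from the same component, the likelihood for component k is f_k(x₁)·f_k(x₂).
  f_I = [(1/(3.0·√(2π)))·exp(−(20.87−22.2)²/(2·3.0²)) = 0.132981·exp(-0.09827) = 0.120534] × [0.0489818] = 0.00590398
  f_II = [(1/(4.7·√(2π)))·exp(−(20.87−25.3)²/(2·4.7²)) = 0.084881·exp(-0.44420) = 0.0544374] × [0.0824208] = 0.00448677
  f_III = [(1/(2.2·√(2π)))·exp(−(20.87−35.6)²/(2·2.2²)) = 0.181337·exp(-22.41456) = 3.34172e-11] × [3.11926e-05] = 1.04237e-15
Multiply by the mixture weights:
  π_I·f_I = 0.37 × 0.00590398 = 0.00218447
  π_II·f_II = 0.26 × 0.00448677 = 0.00116656
  π_III·f_III = 0.37 × 1.04237e-15 = 3.85676e-16
Normaliser: 0.00218447 + 0.00116656 + 3.85676e-16 = 0.00335103
So the posterior for Subgroup II is 0.00116656 / 0.00335103 ≈ 0.3481.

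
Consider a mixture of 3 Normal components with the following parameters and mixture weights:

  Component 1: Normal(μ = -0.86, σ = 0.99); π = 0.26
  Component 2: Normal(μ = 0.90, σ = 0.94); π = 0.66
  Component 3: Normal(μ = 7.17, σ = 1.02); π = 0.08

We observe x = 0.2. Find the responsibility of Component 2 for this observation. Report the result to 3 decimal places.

0.782

The responsibility of component k is P(Z=k) f_k(x) divided by Σ_j P(Z=j) f_j(x).
Evaluate each component's likelihood at the observed value:
  p_1 = (1/(0.99·√(2π)))·exp(−(0.2−-0.86)²/(2·0.99²)) = 0.402972·exp(-0.57321) = 0.227161
  p_2 = (1/(0.94·√(2π)))·exp(−(0.2−0.90)²/(2·0.94²)) = 0.424407·exp(-0.27727) = 0.321635
  p_3 = (1/(1.02·√(2π)))·exp(−(0.2−7.17)²/(2·1.02²)) = 0.391120·exp(-23.34722) = 2.83622e-11
Prior × likelihood for each component:
  P(Z=1)·p_1 = 0.26 × 0.227161 = 0.0590619
  P(Z=2)·p_2 = 0.66 × 0.321635 = 0.212279
  P(Z=3)·p_3 = 0.08 × 2.83622e-11 = 2.26898e-12
Normaliser: 0.0590619 + 0.212279 + 2.26898e-12 = 0.271341
So the posterior for Component 2 is 0.212279 / 0.271341 ≈ 0.782.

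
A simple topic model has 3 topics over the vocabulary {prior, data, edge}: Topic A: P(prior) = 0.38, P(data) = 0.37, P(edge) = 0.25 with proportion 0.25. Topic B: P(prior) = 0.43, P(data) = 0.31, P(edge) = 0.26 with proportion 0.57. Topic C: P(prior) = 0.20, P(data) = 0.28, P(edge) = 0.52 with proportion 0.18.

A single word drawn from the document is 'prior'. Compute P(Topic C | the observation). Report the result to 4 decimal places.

0.0957

Posterior ∝ prior × likelihood, so P(k | x) ∝ P(Z=k) f_k(x); normalise over all components.
Evaluate each component's likelihood at the observed value:
  L_A = 0.38
  L_B = 0.43
  L_C = 0.2
Multiply by the mixture weights:
  P(Z=A)·L_A = 0.25 × 0.38 = 0.095
  P(Z=B)·L_B = 0.57 × 0.43 = 0.2451
  P(Z=C)·L_C = 0.18 × 0.2 = 0.036
Sum: 0.095 + 0.2451 + 0.036 = 0.3761
So the posterior for Topic C is 0.036 / 0.3761 ≈ 0.0957.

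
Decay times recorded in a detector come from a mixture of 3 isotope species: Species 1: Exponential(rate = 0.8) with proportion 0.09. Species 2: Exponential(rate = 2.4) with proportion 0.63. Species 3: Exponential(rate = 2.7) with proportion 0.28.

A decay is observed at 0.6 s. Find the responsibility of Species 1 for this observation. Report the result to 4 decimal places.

0.0807

The responsibility of component k is w_k f_k(x) divided by Σ_j w_j f_j(x).
Evaluate each component's likelihood at the observed value:
  p_1 = 0.8·e^(−0.8·0.6) = 0.8·e^(−0.4800) = 0.495027
  p_2 = 2.4·e^(−2.4·0.6) = 2.4·e^(−1.4400) = 0.568627
  p_3 = 2.7·e^(−2.7·0.6) = 2.7·e^(−1.6200) = 0.534326
Multiply by the mixture weights:
  w_1·p_1 = 0.09 × 0.495027 = 0.0445524
  w_2·p_2 = 0.63 × 0.568627 = 0.358235
  w_3·p_3 = 0.28 × 0.534326 = 0.149611
Normaliser: 0.0445524 + 0.358235 + 0.149611 = 0.552399
P(Species 1 | 0.6 s) = 0.0445524 / 0.552399 ≈ 0.0807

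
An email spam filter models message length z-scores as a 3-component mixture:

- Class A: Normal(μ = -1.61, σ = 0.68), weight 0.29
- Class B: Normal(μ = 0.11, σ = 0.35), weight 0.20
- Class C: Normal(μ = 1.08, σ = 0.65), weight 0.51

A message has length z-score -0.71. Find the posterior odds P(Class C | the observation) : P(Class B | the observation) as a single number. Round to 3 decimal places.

Only the two components matter; the odds are (π_i f_i(x)) / (π_j f_j(x)).
Evaluate each component's likelihood at the observed value:
  f_A = 0.244353
  f_B = 0.0732698
  f_C = 0.0138428
Posterior odds = (π_C·f_C) / (π_B·f_B) = (0.51·0.0138428) / (0.20·0.0732698) = 0.00705983 / 0.014654 ≈ 0.482

0.482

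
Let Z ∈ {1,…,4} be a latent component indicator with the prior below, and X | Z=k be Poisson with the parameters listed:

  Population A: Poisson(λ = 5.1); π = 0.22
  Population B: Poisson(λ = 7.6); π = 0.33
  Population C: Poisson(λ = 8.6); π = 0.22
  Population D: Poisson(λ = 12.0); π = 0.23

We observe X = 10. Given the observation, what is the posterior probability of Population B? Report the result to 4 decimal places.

0.3548

By Bayes' theorem, P(k | x) = w_k f_k(x) / Σ_j w_j f_j(x).
Poisson probabilities:
  p_A = 0.0200003
  p_B = 0.0886614
  p_C = 0.112277
  p_D = 0.104837
Unnormalised posteriors:
  w_A·p_A = 0.22 × 0.0200003 = 0.00440007
  w_B·p_B = 0.33 × 0.0886614 = 0.0292583
  w_C·p_C = 0.22 × 0.112277 = 0.0247008
  w_D·p_D = 0.23 × 0.104837 = 0.0241126
Denominator: 0.00440007 + 0.0292583 + 0.0247008 + 0.0241126 = 0.0824718
P(Population B | x) = 0.0292583 / 0.0824718 ≈ 0.3548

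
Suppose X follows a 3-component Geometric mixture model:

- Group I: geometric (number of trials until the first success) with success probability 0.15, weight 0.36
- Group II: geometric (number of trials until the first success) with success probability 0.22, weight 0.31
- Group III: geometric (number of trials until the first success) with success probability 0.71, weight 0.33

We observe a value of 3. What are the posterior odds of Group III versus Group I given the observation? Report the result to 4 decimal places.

Posterior odds = (π_i f_i(x)) / (π_j f_j(x)); the normalising sum cancels.
Geometric probabilities:
  p_I = 0.15·(1−0.15)^2 = 0.15·0.7225 = 0.108375
  p_II = 0.22·(1−0.22)^2 = 0.22·0.6084 = 0.133848
  p_III = 0.71·(1−0.71)^2 = 0.71·0.0841 = 0.059711
0.0197046 / 0.039015 ≈ 0.5051

0.5051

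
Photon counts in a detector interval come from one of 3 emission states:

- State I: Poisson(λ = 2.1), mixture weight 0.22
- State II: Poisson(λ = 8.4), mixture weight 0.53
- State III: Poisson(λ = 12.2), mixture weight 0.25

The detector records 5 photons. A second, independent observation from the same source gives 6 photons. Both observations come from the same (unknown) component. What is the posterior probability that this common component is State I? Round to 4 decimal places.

Apply Bayes' rule: the posterior for each component is proportional to its prior times its likelihood at x.
Since both observations come from the same component, the likelihood for component k is f_k(x₁)·f_k(x₂).
  L_I = [e^(−2.1)·2.1^5/5! = 0.041677] × [0.014587] = 0.000607941
  L_II = [e^(−8.4)·8.4^5/5! = 0.0783685] × [0.109716] = 0.00859827
  L_III = [e^(−12.2)·12.2^5/5! = 0.0113299] × [0.0230374] = 0.000261011
Weight by the priors:
  π_I·L_I = 0.22 × 0.000607941 = 0.000133747
  π_II·L_II = 0.53 × 0.00859827 = 0.00455708
  π_III·L_III = 0.25 × 0.000261011 = 6.52528e-05
Evidence: 0.000133747 + 0.00455708 + 6.52528e-05 = 0.00475608
Responsibility of State I: 0.000133747 / 0.00475608 ≈ 0.0281

0.0281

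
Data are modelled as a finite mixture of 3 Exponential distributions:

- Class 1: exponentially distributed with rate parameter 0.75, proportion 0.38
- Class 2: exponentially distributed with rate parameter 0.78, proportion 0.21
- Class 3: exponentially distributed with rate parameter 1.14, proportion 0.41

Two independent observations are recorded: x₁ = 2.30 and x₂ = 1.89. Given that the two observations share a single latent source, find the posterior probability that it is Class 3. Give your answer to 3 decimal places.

0.242

Apply Bayes' rule: the posterior for each component is proportional to its prior times its likelihood at x.
Since both observations come from the same component, the likelihood for component k is f_k(x₁)·f_k(x₂).
  p_1 = [0.75·e^(−0.75·2.30) = 0.75·e^(−1.7250) = 0.13363] × [0.181739] = 0.0242858
  p_2 = [0.78·e^(−0.78·2.30) = 0.78·e^(−1.7940) = 0.129709] × [0.17859] = 0.0231648
  p_3 = [1.14·e^(−1.14·2.30) = 1.14·e^(−2.6220) = 0.0828294] × [0.132182] = 0.0109486
Unnormalised posteriors:
  π_1·p_1 = 0.38 × 0.0242858 = 0.0092286
  π_2·p_2 = 0.21 × 0.0231648 = 0.0048646
  π_3·p_3 = 0.41 × 0.0109486 = 0.00448893
Evidence: 0.0092286 + 0.0048646 + 0.00448893 = 0.0185821
P(Class 3 | x) = 0.00448893 / 0.0185821 ≈ 0.242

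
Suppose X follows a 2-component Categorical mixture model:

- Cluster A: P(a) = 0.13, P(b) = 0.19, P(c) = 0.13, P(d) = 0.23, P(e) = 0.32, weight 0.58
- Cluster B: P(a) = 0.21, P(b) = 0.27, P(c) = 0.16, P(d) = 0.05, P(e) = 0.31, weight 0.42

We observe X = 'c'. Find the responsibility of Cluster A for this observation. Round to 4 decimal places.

0.5288

The responsibility of component k is π_k f_k(x) divided by Σ_j π_j f_j(x).
Categorical probabilities:
  f_A = 0.13
  f_B = 0.16
Weight by the priors:
  π_A·f_A = 0.58 × 0.13 = 0.0754
  π_B·f_B = 0.42 × 0.16 = 0.0672
Marginal: 0.0754 + 0.0672 = 0.1426
So the posterior for Cluster A is 0.0754 / 0.1426 ≈ 0.5288.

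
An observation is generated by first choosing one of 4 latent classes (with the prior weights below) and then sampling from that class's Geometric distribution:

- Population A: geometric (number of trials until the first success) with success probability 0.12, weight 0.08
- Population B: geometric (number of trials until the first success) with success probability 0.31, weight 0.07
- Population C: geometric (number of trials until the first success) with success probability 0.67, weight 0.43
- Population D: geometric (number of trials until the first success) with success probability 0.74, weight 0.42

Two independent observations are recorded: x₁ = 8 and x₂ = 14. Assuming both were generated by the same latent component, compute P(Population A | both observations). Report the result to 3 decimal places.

The responsibility of component k is π_k f_k(x) divided by Σ_j π_j f_j(x).
Since both observations come from the same component, the likelihood for component k is f_k(x₁)·f_k(x₂).
  f_A = [0.12·(1−0.12)^7 = 0.12·0.408676 = 0.0490411] × [0.0227749] = 0.0011169
  f_B = [0.31·(1−0.31)^7 = 0.31·0.0744635 = 0.0230837] × [0.00249115] = 5.75049e-05
  f_C = [0.67·(1−0.67)^7 = 0.67·0.000426184 = 0.000285544] × [3.6877e-07] = 1.053e-10
  f_D = [0.74·(1−0.74)^7 = 0.74·8.03181e-05 = 5.94354e-05] × [1.83605e-08] = 1.09127e-12
Multiply by the mixture weights:
  π_A·f_A = 0.08 × 0.0011169 = 8.93523e-05
  π_B·f_B = 0.07 × 5.75049e-05 = 4.02535e-06
  π_C·f_C = 0.43 × 1.053e-10 = 4.5279e-11
  π_D·f_D = 0.42 × 1.09127e-12 = 4.58331e-13
Sum: 8.93523e-05 + 4.02535e-06 + 4.5279e-11 + 4.58331e-13 = 9.33777e-05
P(Population A | data) ≈ 0.957

0.957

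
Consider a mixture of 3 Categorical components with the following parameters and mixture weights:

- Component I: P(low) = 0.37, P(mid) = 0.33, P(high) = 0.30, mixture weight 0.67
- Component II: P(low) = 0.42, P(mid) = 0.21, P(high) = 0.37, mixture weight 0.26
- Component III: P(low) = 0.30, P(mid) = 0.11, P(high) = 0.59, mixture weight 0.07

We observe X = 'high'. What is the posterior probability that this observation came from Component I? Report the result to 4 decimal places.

0.5938

Apply Bayes' rule: the posterior for each component is proportional to its prior times its likelihood at x.
Component likelihoods at x = 'high':
  L_I = 0.3
  L_II = 0.37
  L_III = 0.59
Unnormalised posteriors:
  π_I·L_I = 0.67 × 0.3 = 0.201
  π_II·L_II = 0.26 × 0.37 = 0.0962
  π_III·L_III = 0.07 × 0.59 = 0.0413
Denominator: 0.201 + 0.0962 + 0.0413 = 0.3385
P(Component I | data) ≈ 0.5938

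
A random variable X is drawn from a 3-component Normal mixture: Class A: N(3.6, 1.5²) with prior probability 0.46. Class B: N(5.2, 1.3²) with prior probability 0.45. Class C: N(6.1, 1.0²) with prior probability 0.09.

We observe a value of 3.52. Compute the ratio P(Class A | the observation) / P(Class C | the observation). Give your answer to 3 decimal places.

94.891

The posterior odds equal the prior odds times the likelihood ratio: (w_i/w_j)·(f_i(x)/f_j(x)).
Component likelihoods at x = 3.52:
  p_A = 0.265584
  p_B = 0.133143
  p_C = 0.0143051
Odds = (0.46/0.09) × (0.265584/0.0143051) = 5.11111 × 18.5656 ≈ 94.891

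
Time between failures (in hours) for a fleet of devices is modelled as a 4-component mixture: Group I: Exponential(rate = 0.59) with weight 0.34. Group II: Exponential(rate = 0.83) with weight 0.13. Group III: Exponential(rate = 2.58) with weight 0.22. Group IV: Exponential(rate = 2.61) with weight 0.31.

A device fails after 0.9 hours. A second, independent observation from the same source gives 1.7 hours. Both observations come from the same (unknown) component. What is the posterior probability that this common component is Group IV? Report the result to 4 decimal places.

Posterior ∝ prior × likelihood, so P(k | x) ∝ P(Z=k) f_k(x); normalise over all components.
Since both observations come from the same component, the likelihood for component k is f_k(x₁)·f_k(x₂).
  L_I = [0.34693] × [0.216399] = 0.0750752
  L_II = [0.393242] × [0.202436] = 0.0796065
  L_III = [0.253039] × [0.0321221] = 0.00812816
  L_IV = [0.249163] × [0.0308799] = 0.00769411
Weight by the priors:
  P(Z=I)·L_I = 0.34 × 0.0750752 = 0.0255256
  P(Z=II)·L_II = 0.13 × 0.0796065 = 0.0103488
  P(Z=III)·L_III = 0.22 × 0.00812816 = 0.00178819
  P(Z=IV)·L_IV = 0.31 × 0.00769411 = 0.00238518
Normaliser: 0.0255256 + 0.0103488 + 0.00178819 + 0.00238518 = 0.0400478
P(Group IV | x₁,x₂) = 0.00238518 / 0.0400478 ≈ 0.0596

0.0596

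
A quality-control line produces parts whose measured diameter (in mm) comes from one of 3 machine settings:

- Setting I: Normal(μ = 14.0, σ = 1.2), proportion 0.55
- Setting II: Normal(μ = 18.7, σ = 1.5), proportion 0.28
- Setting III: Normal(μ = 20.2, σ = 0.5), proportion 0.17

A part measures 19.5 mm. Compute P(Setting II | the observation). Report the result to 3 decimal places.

0.559

Posterior ∝ prior × likelihood, so P(k | x) ∝ π_k f_k(x); normalise over all components.
Evaluate each component's likelihood at the observed value:
  L_I = (1/(1.2·√(2π)))·exp(−(19.5−14.0)²/(2·1.2²)) = 0.332452·exp(-10.50347) = 9.12281e-06
  L_II = (1/(1.5·√(2π)))·exp(−(19.5−18.7)²/(2·1.5²)) = 0.265962·exp(-0.14222) = 0.230703
  L_III = (1/(0.5·√(2π)))·exp(−(19.5−20.2)²/(2·0.5²)) = 0.797885·exp(-0.98000) = 0.299455
Multiply by the mixture weights:
  π_I·L_I = 0.55 × 9.12281e-06 = 5.01755e-06
  π_II·L_II = 0.28 × 0.230703 = 0.0645967
  π_III·L_III = 0.17 × 0.299455 = 0.0509073
Evidence: 5.01755e-06 + 0.0645967 + 0.0509073 = 0.115509
Responsibility of Setting II: 0.0645967 / 0.115509 ≈ 0.559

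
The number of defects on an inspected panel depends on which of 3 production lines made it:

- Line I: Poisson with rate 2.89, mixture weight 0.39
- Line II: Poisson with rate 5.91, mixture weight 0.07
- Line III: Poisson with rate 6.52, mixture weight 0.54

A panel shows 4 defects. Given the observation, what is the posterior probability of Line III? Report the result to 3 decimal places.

The responsibility of component k is π_k f_k(x) divided by Σ_j π_j f_j(x).
Evaluate each component's likelihood at the observed value:
  f_I = 0.161536
  f_II = 0.137866
  f_III = 0.110963
Prior × likelihood for each component:
  π_I·f_I = 0.39 × 0.161536 = 0.062999
  π_II·f_II = 0.07 × 0.137866 = 0.00965064
  π_III·f_III = 0.54 × 0.110963 = 0.0599201
Marginal: 0.062999 + 0.00965064 + 0.0599201 = 0.13257
P(Line III | the observation) = 0.0599201 / 0.13257 ≈ 0.452

0.452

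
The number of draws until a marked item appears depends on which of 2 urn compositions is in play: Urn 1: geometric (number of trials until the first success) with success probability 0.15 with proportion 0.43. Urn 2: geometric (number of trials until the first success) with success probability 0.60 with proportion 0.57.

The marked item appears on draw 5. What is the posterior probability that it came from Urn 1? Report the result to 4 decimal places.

The responsibility of component k is π_k f_k(x) divided by Σ_j π_j f_j(x).
Geometric probabilities:
  L_1 = 0.15·(1−0.15)^4 = 0.15·0.522006 = 0.0783009
  L_2 = 0.60·(1−0.60)^4 = 0.60·0.0256 = 0.01536
Weight by the priors:
  π_1·L_1 = 0.43 × 0.0783009 = 0.0336694
  π_2·L_2 = 0.57 × 0.01536 = 0.0087552
Denominator: 0.0336694 + 0.0087552 = 0.0424246
So the posterior for Urn 1 is 0.0336694 / 0.0424246 ≈ 0.7936.

0.7936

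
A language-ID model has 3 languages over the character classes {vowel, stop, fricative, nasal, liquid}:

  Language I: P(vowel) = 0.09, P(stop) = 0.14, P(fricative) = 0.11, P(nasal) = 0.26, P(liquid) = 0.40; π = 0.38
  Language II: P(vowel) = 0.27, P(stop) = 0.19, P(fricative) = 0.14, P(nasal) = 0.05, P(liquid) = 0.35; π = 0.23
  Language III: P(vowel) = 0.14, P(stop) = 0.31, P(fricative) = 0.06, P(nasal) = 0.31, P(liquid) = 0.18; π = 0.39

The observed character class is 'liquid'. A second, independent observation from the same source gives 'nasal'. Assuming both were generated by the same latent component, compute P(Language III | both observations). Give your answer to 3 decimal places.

0.333

By Bayes' theorem, P(k | x) = w_k f_k(x) / Σ_j w_j f_j(x).
Since both observations come from the same component, the likelihood for component k is f_k(x₁)·f_k(x₂).
  p_I = [0.4] × [0.26] = 0.104
  p_II = [0.35] × [0.05] = 0.0175
  p_III = [0.18] × [0.31] = 0.0558
Unnormalised posteriors:
  w_I·p_I = 0.38 × 0.104 = 0.03952
  w_II·p_II = 0.23 × 0.0175 = 0.004025
  w_III·p_III = 0.39 × 0.0558 = 0.021762
Sum: 0.03952 + 0.004025 + 0.021762 = 0.065307
So the posterior for Language III is 0.021762 / 0.065307 ≈ 0.333.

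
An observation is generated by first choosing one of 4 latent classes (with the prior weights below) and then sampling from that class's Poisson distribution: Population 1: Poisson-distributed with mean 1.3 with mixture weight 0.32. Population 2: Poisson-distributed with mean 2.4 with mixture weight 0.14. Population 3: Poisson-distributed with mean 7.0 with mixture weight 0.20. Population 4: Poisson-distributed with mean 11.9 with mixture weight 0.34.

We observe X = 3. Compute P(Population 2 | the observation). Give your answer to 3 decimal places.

Posterior ∝ prior × likelihood, so P(k | x) ∝ w_k f_k(x); normalise over all components.
Evaluate each component's likelihood at the observed value:
  L_1 = e^(−1.3)·1.3^3/3! = 0.0997921
  L_2 = e^(−2.4)·2.4^3/3! = 0.209014
  L_3 = e^(−7.0)·7.0^3/3! = 0.0521293
  L_4 = e^(−11.9)·11.9^3/3! = 0.00190715
Unnormalised posteriors:
  w_1·L_1 = 0.32 × 0.0997921 = 0.0319335
  w_2·L_2 = 0.14 × 0.209014 = 0.029262
  w_3·L_3 = 0.20 × 0.0521293 = 0.0104259
  w_4·L_4 = 0.34 × 0.00190715 = 0.000648432
Denominator: 0.0319335 + 0.029262 + 0.0104259 + 0.000648432 = 0.0722697
P(Population 2 | 3) = 0.029262 / 0.0722697 ≈ 0.405

0.405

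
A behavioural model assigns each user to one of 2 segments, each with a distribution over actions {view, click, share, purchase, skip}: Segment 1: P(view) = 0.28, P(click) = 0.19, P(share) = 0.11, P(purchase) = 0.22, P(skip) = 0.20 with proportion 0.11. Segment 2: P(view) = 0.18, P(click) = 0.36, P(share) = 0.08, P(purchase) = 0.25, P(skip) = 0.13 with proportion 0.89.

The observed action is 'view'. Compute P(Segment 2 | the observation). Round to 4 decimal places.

Posterior ∝ prior × likelihood, so P(k | x) ∝ P(Z=k) f_k(x); normalise over all components.
Categorical probabilities:
  f_1 = P(view | comp) = 0.28
  f_2 = P(view | comp) = 0.18
Prior × likelihood for each component:
  P(Z=1)·f_1 = 0.11 × 0.28 = 0.0308
  P(Z=2)·f_2 = 0.89 × 0.18 = 0.1602
Marginal: 0.0308 + 0.1602 = 0.191
P(Segment 2 | data) ≈ 0.8387

0.8387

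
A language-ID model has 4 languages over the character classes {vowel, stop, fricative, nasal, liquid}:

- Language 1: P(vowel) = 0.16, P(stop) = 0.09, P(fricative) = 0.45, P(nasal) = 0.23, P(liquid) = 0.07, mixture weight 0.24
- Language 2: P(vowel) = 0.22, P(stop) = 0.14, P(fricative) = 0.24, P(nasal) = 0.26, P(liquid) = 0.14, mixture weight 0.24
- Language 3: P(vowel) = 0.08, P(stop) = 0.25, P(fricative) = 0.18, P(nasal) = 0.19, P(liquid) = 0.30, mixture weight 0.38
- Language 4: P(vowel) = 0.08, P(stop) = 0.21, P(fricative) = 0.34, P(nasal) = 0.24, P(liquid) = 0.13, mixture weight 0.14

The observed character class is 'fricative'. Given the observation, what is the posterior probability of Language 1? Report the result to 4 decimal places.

The responsibility of component k is π_k f_k(x) divided by Σ_j π_j f_j(x).
Evaluate each component's likelihood at the observed value:
  L_1 = P(fricative | comp) = 0.45
  L_2 = P(fricative | comp) = 0.24
  L_3 = P(fricative | comp) = 0.18
  L_4 = P(fricative | comp) = 0.34
Weight by the priors:
  π_1·L_1 = 0.24 × 0.45 = 0.108
  π_2·L_2 = 0.24 × 0.24 = 0.0576
  π_3·L_3 = 0.38 × 0.18 = 0.0684
  π_4·L_4 = 0.14 × 0.34 = 0.0476
Denominator: 0.108 + 0.0576 + 0.0684 + 0.0476 = 0.2816
P(Language 1 | 'fricative') = 0.108 / 0.2816 ≈ 0.3835

0.3835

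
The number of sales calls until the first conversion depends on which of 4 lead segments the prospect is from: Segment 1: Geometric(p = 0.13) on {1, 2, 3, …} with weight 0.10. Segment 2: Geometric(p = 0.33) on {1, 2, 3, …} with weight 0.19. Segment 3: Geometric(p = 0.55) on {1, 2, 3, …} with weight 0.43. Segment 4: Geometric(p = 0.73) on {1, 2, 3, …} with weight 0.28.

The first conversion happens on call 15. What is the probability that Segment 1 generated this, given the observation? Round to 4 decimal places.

P(component k | x) = P(Z=k)·f_k(x) / marginal(x), where marginal(x) = Σ_j P(Z=j)·f_j(x).
Component likelihoods at x = 15:
  L_1 = 0.0185018
  L_2 = 0.00121216
  L_3 = 7.67959e-06
  L_4 = 7.98759e-09
Prior × likelihood for each component:
  P(Z=1)·L_1 = 0.10 × 0.0185018 = 0.00185018
  P(Z=2)·L_2 = 0.19 × 0.00121216 = 0.000230311
  P(Z=3)·L_3 = 0.43 × 7.67959e-06 = 3.30222e-06
  P(Z=4)·L_4 = 0.28 × 7.98759e-09 = 2.23652e-09
Normaliser: 0.00185018 + 0.000230311 + 3.30222e-06 + 2.23652e-09 = 0.00208379
So the posterior for Segment 1 is 0.00185018 / 0.00208379 ≈ 0.8879.

0.8879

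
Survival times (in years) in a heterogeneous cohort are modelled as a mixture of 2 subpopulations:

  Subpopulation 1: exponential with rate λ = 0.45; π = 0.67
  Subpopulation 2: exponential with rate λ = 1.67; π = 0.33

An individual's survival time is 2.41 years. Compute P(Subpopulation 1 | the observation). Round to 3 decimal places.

Apply Bayes' rule: the posterior for each component is proportional to its prior times its likelihood at x.
Evaluate each component's likelihood at the observed value:
  p_1 = 0.152132
  p_2 = 0.0298409
Unnormalised posteriors:
  w_1·p_1 = 0.67 × 0.152132 = 0.101928
  w_2·p_2 = 0.33 × 0.0298409 = 0.00984749
Sum: 0.101928 + 0.00984749 = 0.111776
Responsibility of Subpopulation 1: 0.101928 / 0.111776 ≈ 0.912

0.912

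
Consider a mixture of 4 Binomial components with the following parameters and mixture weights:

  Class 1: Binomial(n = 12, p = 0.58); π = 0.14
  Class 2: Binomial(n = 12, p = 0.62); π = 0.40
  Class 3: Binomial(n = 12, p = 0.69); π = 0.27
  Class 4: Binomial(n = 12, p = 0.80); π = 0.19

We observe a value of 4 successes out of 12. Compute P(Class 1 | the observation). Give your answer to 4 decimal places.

The responsibility of component k is P(Z=k) f_k(x) divided by Σ_j P(Z=j) f_j(x).
Component likelihoods at x = 4 successes out of 12:
  L_1 = 0.054239
  L_2 = 0.031801
  L_3 = 0.00956963
  L_4 = 0.000519045
Weight by the priors:
  P(Z=1)·L_1 = 0.14 × 0.054239 = 0.00759346
  P(Z=2)·L_2 = 0.40 × 0.031801 = 0.0127204
  P(Z=3)·L_3 = 0.27 × 0.00956963 = 0.0025838
  P(Z=4)·L_4 = 0.19 × 0.000519045 = 9.86186e-05
Evidence: 0.00759346 + 0.0127204 + 0.0025838 + 9.86186e-05 = 0.0229963
Responsibility of Class 1: 0.00759346 / 0.0229963 ≈ 0.3302

0.3302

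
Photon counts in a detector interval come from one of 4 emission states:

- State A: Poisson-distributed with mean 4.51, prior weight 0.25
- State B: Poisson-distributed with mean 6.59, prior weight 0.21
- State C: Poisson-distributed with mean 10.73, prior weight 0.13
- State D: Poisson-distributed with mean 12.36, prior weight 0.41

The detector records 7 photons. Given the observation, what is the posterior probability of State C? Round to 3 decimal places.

0.121

Apply Bayes' rule: the posterior for each component is proportional to its prior times its likelihood at x.
Poisson probabilities:
  f_A = e^(−4.51)·4.51^7/7! = 0.0828204
  f_B = e^(−6.59)·6.59^7/7! = 0.147152
  f_C = e^(−10.73)·10.73^7/7! = 0.0710866
  f_D = e^(−12.36)·12.36^7/7! = 0.0374817
Weight by the priors:
  P(Z=A)·f_A = 0.25 × 0.0828204 = 0.0207051
  P(Z=B)·f_B = 0.21 × 0.147152 = 0.030902
  P(Z=C)·f_C = 0.13 × 0.0710866 = 0.00924126
  P(Z=D)·f_D = 0.41 × 0.0374817 = 0.0153675
Marginal: 0.0207051 + 0.030902 + 0.00924126 + 0.0153675 = 0.0762158
Responsibility of State C: 0.00924126 / 0.0762158 ≈ 0.121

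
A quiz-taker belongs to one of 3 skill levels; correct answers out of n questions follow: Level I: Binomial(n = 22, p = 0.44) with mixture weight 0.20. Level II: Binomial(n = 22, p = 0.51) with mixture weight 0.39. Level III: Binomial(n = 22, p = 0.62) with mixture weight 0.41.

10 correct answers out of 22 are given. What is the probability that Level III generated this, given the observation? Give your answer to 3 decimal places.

By Bayes' theorem, P(k | x) = P(Z=k) f_k(x) / Σ_j P(Z=j) f_j(x).
Component likelihoods at x = 10 correct answers out of 22:
  f_I = 0.167282
  f_II = 0.147476
  f_III = 0.0492024
Prior × likelihood for each component:
  P(Z=I)·f_I = 0.20 × 0.167282 = 0.0334564
  P(Z=II)·f_II = 0.39 × 0.147476 = 0.0575156
  P(Z=III)·f_III = 0.41 × 0.0492024 = 0.020173
Denominator: 0.0334564 + 0.0575156 + 0.020173 = 0.111145
Responsibility of Level III: 0.020173 / 0.111145 ≈ 0.182

0.182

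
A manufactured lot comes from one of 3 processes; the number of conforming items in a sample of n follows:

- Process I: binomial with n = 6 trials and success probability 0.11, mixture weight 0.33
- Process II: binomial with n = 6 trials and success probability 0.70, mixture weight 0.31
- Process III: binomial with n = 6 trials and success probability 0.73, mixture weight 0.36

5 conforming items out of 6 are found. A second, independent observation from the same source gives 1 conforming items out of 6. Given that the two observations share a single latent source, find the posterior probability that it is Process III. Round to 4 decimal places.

0.4399

The responsibility of component k is π_k f_k(x) divided by Σ_j π_j f_j(x).
Since both observations come from the same component, the likelihood for component k is f_k(x₁)·f_k(x₂).
  L_I = [C(6,5)·0.11^5·0.89^1 = 6·1.61051e-05·0.89 = 8.60012e-05] × [0.368548] = 3.16956e-05
  L_II = [C(6,5)·0.70^5·0.30^1 = 6·0.16807·0.3 = 0.302526] × [0.010206] = 0.00308758
  L_III = [C(6,5)·0.73^5·0.27^1 = 6·0.207307·0.27 = 0.335838] × [0.00628482] = 0.00211068
Weight by the priors:
  π_I·L_I = 0.33 × 3.16956e-05 = 1.04595e-05
  π_II·L_II = 0.31 × 0.00308758 = 0.00095715
  π_III·L_III = 0.36 × 0.00211068 = 0.000759845
Evidence: 1.04595e-05 + 0.00095715 + 0.000759845 = 0.00172745
P(Process III | x₁, x₂) = 0.000759845 / 0.00172745 ≈ 0.4399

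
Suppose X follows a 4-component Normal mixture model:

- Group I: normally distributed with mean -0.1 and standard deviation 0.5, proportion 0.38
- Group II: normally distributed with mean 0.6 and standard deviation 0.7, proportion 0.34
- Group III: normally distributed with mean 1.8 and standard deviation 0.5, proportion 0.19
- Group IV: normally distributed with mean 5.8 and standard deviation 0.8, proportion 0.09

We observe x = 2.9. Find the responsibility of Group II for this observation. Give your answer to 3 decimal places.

0.061

P(component k | x) = P(Z=k)·f_k(x) / marginal(x), where marginal(x) = Σ_j P(Z=j)·f_j(x).
Normal densities:
  L_I = 1.21518e-08
  L_II = 0.00257934
  L_III = 0.0709492
  L_IV = 0.000698827
Multiply by the mixture weights:
  P(Z=I)·L_I = 0.38 × 1.21518e-08 = 4.61767e-09
  P(Z=II)·L_II = 0.34 × 0.00257934 = 0.000876975
  P(Z=III)·L_III = 0.19 × 0.0709492 = 0.0134803
  P(Z=IV)·L_IV = 0.09 × 0.000698827 = 6.28944e-05
Marginal: 4.61767e-09 + 0.000876975 + 0.0134803 + 6.28944e-05 = 0.0144202
P(Group II | data) = 0.000876975 / 0.0144202 ≈ 0.061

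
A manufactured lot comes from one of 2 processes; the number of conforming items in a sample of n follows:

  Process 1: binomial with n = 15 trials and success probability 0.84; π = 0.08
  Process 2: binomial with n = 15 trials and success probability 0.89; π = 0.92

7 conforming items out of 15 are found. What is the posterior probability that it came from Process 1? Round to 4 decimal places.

0.5375

Posterior ∝ prior × likelihood, so P(k | x) ∝ π_k f_k(x); normalise over all components.
Evaluate each component's likelihood at the observed value:
  p_1 = C(15,7)·0.84^7·0.16^8 = 6435·0.29509·4.29497e-07 = 0.000815574
  p_2 = C(15,7)·0.89^7·0.11^8 = 6435·0.442313·2.14359e-08 = 6.10127e-05
Multiply by the mixture weights:
  π_1·p_1 = 0.08 × 0.000815574 = 6.52459e-05
  π_2·p_2 = 0.92 × 6.10127e-05 = 5.61317e-05
Sum: 6.52459e-05 + 5.61317e-05 = 0.000121378
P(Process 1 | the observation) ≈ 0.5375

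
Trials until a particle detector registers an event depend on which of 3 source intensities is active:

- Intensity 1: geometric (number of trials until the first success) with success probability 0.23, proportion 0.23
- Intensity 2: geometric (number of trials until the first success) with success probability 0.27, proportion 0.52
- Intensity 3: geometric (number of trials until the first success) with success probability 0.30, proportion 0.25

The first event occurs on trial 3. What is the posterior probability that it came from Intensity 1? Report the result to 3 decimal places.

0.219

Apply Bayes' rule: the posterior for each component is proportional to its prior times its likelihood at x.
Evaluate each component's likelihood at the observed value:
  p_1 = 0.136367
  p_2 = 0.143883
  p_3 = 0.147
Weight by the priors:
  π_1·p_1 = 0.23 × 0.136367 = 0.0313644
  π_2·p_2 = 0.52 × 0.143883 = 0.0748192
  π_3·p_3 = 0.25 × 0.147 = 0.03675
Normaliser: 0.0313644 + 0.0748192 + 0.03675 = 0.142934
So the posterior for Intensity 1 is 0.0313644 / 0.142934 ≈ 0.219.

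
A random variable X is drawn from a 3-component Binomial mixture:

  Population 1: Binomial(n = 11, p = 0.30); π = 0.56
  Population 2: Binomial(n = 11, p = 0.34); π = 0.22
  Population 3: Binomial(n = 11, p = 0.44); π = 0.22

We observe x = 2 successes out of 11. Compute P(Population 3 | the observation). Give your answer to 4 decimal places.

Apply Bayes' rule: the posterior for each component is proportional to its prior times its likelihood at x.
Evaluate each component's likelihood at the observed value:
  p_1 = C(11,2)·0.30^2·0.70^9 = 55·0.09·0.0403536 = 0.19975
  p_2 = C(11,2)·0.34^2·0.66^9 = 55·0.1156·0.0237627 = 0.151083
  p_3 = C(11,2)·0.44^2·0.56^9 = 55·0.1936·0.00541617 = 0.0576714
Unnormalised posteriors:
  P(Z=1)·p_1 = 0.56 × 0.19975 = 0.11186
  P(Z=2)·p_2 = 0.22 × 0.151083 = 0.0332383
  P(Z=3)·p_3 = 0.22 × 0.0576714 = 0.0126877
Normaliser: 0.11186 + 0.0332383 + 0.0126877 = 0.157786
Responsibility of Population 3: 0.0126877 / 0.157786 ≈ 0.0804

0.0804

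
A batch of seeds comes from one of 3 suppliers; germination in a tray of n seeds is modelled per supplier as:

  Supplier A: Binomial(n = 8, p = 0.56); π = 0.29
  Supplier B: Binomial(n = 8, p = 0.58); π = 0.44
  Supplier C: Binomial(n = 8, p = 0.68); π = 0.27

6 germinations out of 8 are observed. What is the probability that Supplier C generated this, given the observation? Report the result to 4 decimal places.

0.3684

Apply Bayes' rule: the posterior for each component is proportional to its prior times its likelihood at x.
Binomial probabilities:
  L_A = C(8,6)·0.56^6·0.44^2 = 28·0.030841·0.1936 = 0.167183
  L_B = C(8,6)·0.58^6·0.42^2 = 28·0.0380687·0.1764 = 0.188029
  L_C = C(8,6)·0.68^6·0.32^2 = 28·0.0988675·0.1024 = 0.283473
Multiply by the mixture weights:
  w_A·L_A = 0.29 × 0.167183 = 0.048483
  w_B·L_B = 0.44 × 0.188029 = 0.0827327
  w_C·L_C = 0.27 × 0.283473 = 0.0765377
Evidence: 0.048483 + 0.0827327 + 0.0765377 = 0.207753
Responsibility of Supplier C: 0.0765377 / 0.207753 ≈ 0.3684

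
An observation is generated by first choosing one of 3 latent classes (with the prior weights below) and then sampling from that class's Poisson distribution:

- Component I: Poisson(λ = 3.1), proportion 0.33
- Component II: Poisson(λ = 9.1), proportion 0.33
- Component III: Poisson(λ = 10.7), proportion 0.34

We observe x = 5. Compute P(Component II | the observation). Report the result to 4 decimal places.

Apply Bayes' rule: the posterior for each component is proportional to its prior times its likelihood at x.
Component likelihoods at x = 5:
  p_I = e^(−3.1)·3.1^5/5! = 0.107477
  p_II = e^(−9.1)·9.1^5/5! = 0.0580692
  p_III = e^(−10.7)·10.7^5/5! = 0.0263504
Unnormalised posteriors:
  π_I·p_I = 0.33 × 0.107477 = 0.0354673
  π_II·p_II = 0.33 × 0.0580692 = 0.0191628
  π_III·p_III = 0.34 × 0.0263504 = 0.00895913
Denominator: 0.0354673 + 0.0191628 + 0.00895913 = 0.0635893
Responsibility of Component II: 0.0191628 / 0.0635893 ≈ 0.3014

0.3014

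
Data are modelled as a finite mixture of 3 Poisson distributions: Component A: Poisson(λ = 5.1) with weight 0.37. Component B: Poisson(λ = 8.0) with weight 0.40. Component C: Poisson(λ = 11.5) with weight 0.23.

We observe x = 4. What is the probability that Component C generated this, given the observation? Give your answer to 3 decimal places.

0.019

Apply Bayes' rule: the posterior for each component is proportional to its prior times its likelihood at x.
Evaluate each component's likelihood at the observed value:
  f_A = e^(−5.1)·5.1^4/4! = 0.171857
  f_B = e^(−8.0)·8.0^4/4! = 0.0572523
  f_C = e^(−11.5)·11.5^4/4! = 0.00738233
Weight by the priors:
  π_A·f_A = 0.37 × 0.171857 = 0.0635871
  π_B·f_B = 0.40 × 0.0572523 = 0.0229009
  π_C·f_C = 0.23 × 0.00738233 = 0.00169794
Sum: 0.0635871 + 0.0229009 + 0.00169794 = 0.088186
So the posterior for Component C is 0.00169794 / 0.088186 ≈ 0.019.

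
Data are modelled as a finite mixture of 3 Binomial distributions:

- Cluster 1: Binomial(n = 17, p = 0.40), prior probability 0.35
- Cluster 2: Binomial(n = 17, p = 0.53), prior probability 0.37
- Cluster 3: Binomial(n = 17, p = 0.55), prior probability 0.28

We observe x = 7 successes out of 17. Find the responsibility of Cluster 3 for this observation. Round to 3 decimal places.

0.201

By Bayes' theorem, P(k | x) = w_k f_k(x) / Σ_j w_j f_j(x).
Evaluate each component's likelihood at the observed value:
  f_1 = C(17,7)·0.40^7·0.60^10 = 19448·0.0016384·0.00604662 = 0.192667
  f_2 = C(17,7)·0.53^7·0.47^10 = 19448·0.0117471·0.000525991 = 0.120167
  f_3 = C(17,7)·0.55^7·0.45^10 = 19448·0.0152244·0.000340506 = 0.100818
Weight by the priors:
  w_1·f_1 = 0.35 × 0.192667 = 0.0674335
  w_2·f_2 = 0.37 × 0.120167 = 0.0444617
  w_3·f_3 = 0.28 × 0.100818 = 0.0282291
Sum: 0.0674335 + 0.0444617 + 0.0282291 = 0.140124
P(Cluster 3 | 7 successes out of 17) ≈ 0.201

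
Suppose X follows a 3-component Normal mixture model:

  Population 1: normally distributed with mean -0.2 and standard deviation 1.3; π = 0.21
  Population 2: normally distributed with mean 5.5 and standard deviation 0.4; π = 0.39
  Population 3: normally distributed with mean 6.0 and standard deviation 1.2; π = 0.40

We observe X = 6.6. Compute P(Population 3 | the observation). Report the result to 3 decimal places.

Apply Bayes' rule: the posterior for each component is proportional to its prior times its likelihood at x.
Evaluate each component's likelihood at the observed value:
  f_1 = 3.51247e-07
  f_2 = 0.0227339
  f_3 = 0.293388
Multiply by the mixture weights:
  w_1·f_1 = 0.21 × 3.51247e-07 = 7.37619e-08
  w_2·f_2 = 0.39 × 0.0227339 = 0.00886622
  w_3·f_3 = 0.40 × 0.293388 = 0.117355
Marginal: 7.37619e-08 + 0.00886622 + 0.117355 = 0.126221
P(Population 3 | the observation) ≈ 0.930

0.930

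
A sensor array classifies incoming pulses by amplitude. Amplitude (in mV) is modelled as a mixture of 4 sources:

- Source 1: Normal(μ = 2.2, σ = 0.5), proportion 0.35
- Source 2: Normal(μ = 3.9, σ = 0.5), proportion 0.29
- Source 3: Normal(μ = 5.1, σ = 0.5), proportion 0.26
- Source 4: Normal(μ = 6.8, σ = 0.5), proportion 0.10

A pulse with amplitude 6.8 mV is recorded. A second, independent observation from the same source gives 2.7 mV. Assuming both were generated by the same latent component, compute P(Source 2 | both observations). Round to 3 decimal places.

0.092

Apply Bayes' rule: the posterior for each component is proportional to its prior times its likelihood at x.
Since both observations come from the same component, the likelihood for component k is f_k(x₁)·f_k(x₂).
  L_1 = [3.33118e-19] × [0.483941] = 1.61209e-19
  L_2 = [3.95464e-08] × [0.0447891] = 1.77125e-09
  L_3 = [0.00246444] × [7.9226e-06] = 1.95248e-08
  L_4 = [0.797885] × [1.99968e-15] = 1.59551e-15
Unnormalised posteriors:
  P(Z=1)·L_1 = 0.35 × 1.61209e-19 = 5.64233e-20
  P(Z=2)·L_2 = 0.29 × 1.77125e-09 = 5.13661e-10
  P(Z=3)·L_3 = 0.26 × 1.95248e-08 = 5.07644e-09
  P(Z=4)·L_4 = 0.10 × 1.59551e-15 = 1.59551e-16
Marginal: 5.64233e-20 + 5.13661e-10 + 5.07644e-09 + 1.59551e-16 = 5.5901e-09
P(Source 2 | x₁, x₂) ≈ 0.092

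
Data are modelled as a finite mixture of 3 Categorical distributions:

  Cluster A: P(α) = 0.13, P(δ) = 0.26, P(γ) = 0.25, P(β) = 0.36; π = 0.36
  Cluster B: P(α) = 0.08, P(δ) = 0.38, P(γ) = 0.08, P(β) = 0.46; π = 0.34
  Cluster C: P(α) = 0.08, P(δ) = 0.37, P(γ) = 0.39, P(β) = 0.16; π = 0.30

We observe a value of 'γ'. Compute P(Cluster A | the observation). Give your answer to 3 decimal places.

Posterior ∝ prior × likelihood, so P(k | x) ∝ P(Z=k) f_k(x); normalise over all components.
Categorical probabilities:
  f_A = P(γ | comp) = 0.25
  f_B = P(γ | comp) = 0.08
  f_C = P(γ | comp) = 0.39
Weight by the priors:
  P(Z=A)·f_A = 0.36 × 0.25 = 0.09
  P(Z=B)·f_B = 0.34 × 0.08 = 0.0272
  P(Z=C)·f_C = 0.30 × 0.39 = 0.117
Evidence: 0.09 + 0.0272 + 0.117 = 0.2342
So the posterior for Cluster A is 0.09 / 0.2342 ≈ 0.384.

0.384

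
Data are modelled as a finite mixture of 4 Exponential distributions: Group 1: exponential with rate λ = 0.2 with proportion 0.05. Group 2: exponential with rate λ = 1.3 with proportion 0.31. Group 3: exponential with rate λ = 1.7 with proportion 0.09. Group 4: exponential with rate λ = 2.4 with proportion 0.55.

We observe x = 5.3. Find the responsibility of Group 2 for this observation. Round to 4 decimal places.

P(component k | x) = w_k·f_k(x) / marginal(x), where marginal(x) = Σ_j w_j·f_j(x).
Component likelihoods at x = 5.3:
  p_1 = 0.2·e^(−0.2·5.3) = 0.2·e^(−1.0600) = 0.0692912
  p_2 = 1.3·e^(−1.3·5.3) = 1.3·e^(−6.8900) = 0.00132329
  p_3 = 1.7·e^(−1.7·5.3) = 1.7·e^(−9.0100) = 0.000207709
  p_4 = 2.4·e^(−2.4·5.3) = 2.4·e^(−12.7200) = 7.1777e-06
Multiply by the mixture weights:
  w_1·p_1 = 0.05 × 0.0692912 = 0.00346456
  w_2·p_2 = 0.31 × 0.00132329 = 0.000410219
  w_3·p_3 = 0.09 × 0.000207709 = 1.86938e-05
  w_4·p_4 = 0.55 × 7.1777e-06 = 3.94774e-06
Marginal: 0.00346456 + 0.000410219 + 1.86938e-05 + 3.94774e-06 = 0.00389742
P(Group 2 | the observation) ≈ 0.1053

0.1053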